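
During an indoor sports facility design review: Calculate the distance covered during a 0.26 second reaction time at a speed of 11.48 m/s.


d = v * t
d = 11.48 * 0.26
d = 2.9848 m

2.9848 m


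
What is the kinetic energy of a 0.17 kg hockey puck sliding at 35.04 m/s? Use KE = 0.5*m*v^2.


KE = 0.5 * m * v^2
KE = 0.5 * 0.17 * 35.04^2
KE = 0.5 * 0.17 * 1227.8016 = 104.3631 J

104.3631 J


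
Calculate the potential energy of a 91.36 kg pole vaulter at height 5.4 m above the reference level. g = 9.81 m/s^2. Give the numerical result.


PE = m * g * h
PE = 91.36 * 9.81 * 5.4
PE = 896.2416 * 5.4 = 4839.7046 J

4839.7046 J


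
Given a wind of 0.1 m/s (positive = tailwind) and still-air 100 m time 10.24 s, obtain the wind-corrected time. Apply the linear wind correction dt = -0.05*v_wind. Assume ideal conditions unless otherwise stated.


dt = -0.05 * v_wind = -0.05 * 0.1 = -0.005 s
t_corrected = t_still + dt = 10.24 + (-0.005)
t_corrected = 10.235 s

10.235 s


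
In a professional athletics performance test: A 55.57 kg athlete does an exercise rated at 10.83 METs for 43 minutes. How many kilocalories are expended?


kcal = MET * mass * time_hr
Convert time: 43 min = 0.7167 hr
kcal = 10.83 * 55.57 * 0.7167
kcal = 431.3066 kcal

431.3066 kcal


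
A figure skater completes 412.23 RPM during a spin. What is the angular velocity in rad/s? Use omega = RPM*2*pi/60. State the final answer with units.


omega = RPM * 2 * pi / 60
omega = 412.23 * 2 * 3.14159 / 60
omega = 2590.1175 / 60 = 43.1686 rad/s

43.1686 rad/s


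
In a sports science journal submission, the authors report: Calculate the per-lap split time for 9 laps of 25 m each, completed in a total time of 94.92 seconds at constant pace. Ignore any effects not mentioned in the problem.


Split time = total_time / n_laps = 94.92 / 9
Split time = 10.5467 s per lap

10.5467 s


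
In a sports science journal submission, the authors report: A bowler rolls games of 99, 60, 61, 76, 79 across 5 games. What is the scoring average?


Average = sum / n
Sum = 375
Average = 375 / 5 = 75

75


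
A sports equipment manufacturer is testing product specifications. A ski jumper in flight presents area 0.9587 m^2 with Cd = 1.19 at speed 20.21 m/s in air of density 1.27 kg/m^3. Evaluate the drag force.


Fd = 0.5 * Cd * rho * A * v^2
Fd = 0.5 * 1.19 * 1.27 * 0.9587 * 20.21^2
v^2 = 408.4441
Fd = 0.5 * 1.19 * 1.27 * 0.9587 * 408.4441 = 295.8939 N

295.8939 N


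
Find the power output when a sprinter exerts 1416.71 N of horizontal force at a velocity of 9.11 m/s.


P = F * v
P = 1416.71 * 9.11
P = 12906.2281 W

12906.2281 W


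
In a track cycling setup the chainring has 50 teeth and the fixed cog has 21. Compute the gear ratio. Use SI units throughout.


GR = front_teeth / rear_teeth
GR = 50 / 21
GR = 2.381

2.381


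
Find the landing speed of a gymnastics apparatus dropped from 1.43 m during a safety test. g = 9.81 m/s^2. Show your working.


v = sqrt(2 * g * h)
v = sqrt(2 * 9.81 * 1.43)
v = sqrt(28.0566) = 5.2968 m/s

5.2968 m/s


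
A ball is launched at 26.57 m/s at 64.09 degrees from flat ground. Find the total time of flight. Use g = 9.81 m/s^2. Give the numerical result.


T = 2*v*sin(theta)/g
sin(theta) = sin(64.09 deg) = 0.8995
T = 2*26.57*0.8995 / 9.81
T = 47.7984 / 9.81 = 4.8724 s

4.8724 s


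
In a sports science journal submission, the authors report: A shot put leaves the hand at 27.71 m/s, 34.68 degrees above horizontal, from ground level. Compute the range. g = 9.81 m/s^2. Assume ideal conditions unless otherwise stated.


R = v^2 * sin(2*theta) / g
Convert angle to radians: theta = 34.68 deg = 0.6053 rad
sin(2*theta) = sin(1.2106) = 0.9358
R = 27.71^2 * 0.9358 / 9.81
R = 767.8441 * 0.9358 / 9.81 = 73.2476 m

73.2476 m


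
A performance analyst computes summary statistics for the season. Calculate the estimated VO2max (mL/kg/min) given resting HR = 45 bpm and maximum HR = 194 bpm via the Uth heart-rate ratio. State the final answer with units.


VO2max = 15.3 * HRmax / HRrest
VO2max = 15.3 * 194 / 45
VO2max = 2968.2 / 45 = 65.96 mL/kg/min

65.96 mL/kg/min


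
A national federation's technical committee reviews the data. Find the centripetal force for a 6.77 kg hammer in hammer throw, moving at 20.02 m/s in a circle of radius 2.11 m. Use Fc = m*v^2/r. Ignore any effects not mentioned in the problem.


Fc = m * v^2 / r
v^2 = 20.02^2 = 400.8004
Fc = 6.77 * 400.8004 / 2.11
Fc = 2713.4187 / 2.11 = 1285.9804 N

1285.9804 N


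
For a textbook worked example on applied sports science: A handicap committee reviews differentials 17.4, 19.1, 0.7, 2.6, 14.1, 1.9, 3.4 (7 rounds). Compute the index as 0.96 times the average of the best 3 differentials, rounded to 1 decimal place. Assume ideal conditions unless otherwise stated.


All differentials: 17.4, 19.1, 0.7, 2.6, 14.1, 1.9, 3.4
Sorted: 0.7, 1.9, 2.6, 3.4, 14.1, 17.4, 19.1
Best 3: 0.7, 1.9, 2.6
Average of best = 5.2 / 3 = 1.7333
Raw index = 1.7333 * 0.96 = 1.664
Handicap index = round(1.664, 1) = 1.7

1.7


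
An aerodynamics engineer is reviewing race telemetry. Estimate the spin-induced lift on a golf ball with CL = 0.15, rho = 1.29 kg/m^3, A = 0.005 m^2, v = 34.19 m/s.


FM = 0.5 * CL * rho * A * v^2
FM = 0.5 * 0.15 * 1.29 * 0.005 * 34.19^2
v^2 = 1168.9561
FM = 0.5 * 0.15 * 1.29 * 0.005 * 1168.9561 = 0.5655 N

0.5655 N


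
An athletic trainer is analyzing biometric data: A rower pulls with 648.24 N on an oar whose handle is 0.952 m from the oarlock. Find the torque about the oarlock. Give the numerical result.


tau = F * d
tau = 648.24 * 0.952
tau = 617.1245 N*m

617.1245 N*m


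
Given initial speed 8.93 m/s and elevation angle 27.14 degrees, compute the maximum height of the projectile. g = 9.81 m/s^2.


H = (v*sin(theta))^2 / (2*g)
vy = v*sin(theta) = 8.93 * sin(27.14 deg) = 4.0736 m/s
H = vy^2 / (2*g) = 16.5939 / (2*9.81)
H = 16.5939 / 19.62 = 0.8458 m

0.8458 m


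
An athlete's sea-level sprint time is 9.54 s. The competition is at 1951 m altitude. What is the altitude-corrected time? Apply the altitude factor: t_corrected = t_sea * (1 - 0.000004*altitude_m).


Correction factor = 1 - 0.000004 * 1951 = 0.992196
t_corrected = t_sea * factor = 9.54 * 0.992196
t_corrected = 9.4655 s

9.4655 s


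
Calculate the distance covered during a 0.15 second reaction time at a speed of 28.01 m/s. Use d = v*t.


d = v * t
d = 28.01 * 0.15
d = 4.2015 m

4.2015 m


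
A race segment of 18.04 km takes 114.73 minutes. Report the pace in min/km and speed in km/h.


Pace = time / distance = 114.73 min / 18.04 km = 6.3598 min/km
Speed = distance / time_in_hours = 18.04 / 1.9122 hr
Speed = 9.4343 km/h

6.3598 min/km, 9.4343 km/h


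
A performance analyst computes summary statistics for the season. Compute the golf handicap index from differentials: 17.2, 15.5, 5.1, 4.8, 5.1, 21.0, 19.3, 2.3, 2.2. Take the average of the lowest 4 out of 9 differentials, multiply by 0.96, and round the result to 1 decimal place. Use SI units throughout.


All differentials: 17.2, 15.5, 5.1, 4.8, 5.1, 21.0, 19.3, 2.3, 2.2
Sorted: 2.2, 2.3, 4.8, 5.1, 5.1, 15.5, 17.2, 19.3, 21.0
Best 4: 2.2, 2.3, 4.8, 5.1
Average of best = 14.4 / 4 = 3.6
Raw index = 3.6 * 0.96 = 3.456
Handicap index = round(3.456, 1) = 3.5

3.5


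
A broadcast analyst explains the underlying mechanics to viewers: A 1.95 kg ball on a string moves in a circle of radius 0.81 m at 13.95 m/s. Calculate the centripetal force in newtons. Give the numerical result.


Fc = m * v^2 / r
v^2 = 13.95^2 = 194.6025
Fc = 1.95 * 194.6025 / 0.81
Fc = 379.4749 / 0.81 = 468.4875 N

468.4875 N


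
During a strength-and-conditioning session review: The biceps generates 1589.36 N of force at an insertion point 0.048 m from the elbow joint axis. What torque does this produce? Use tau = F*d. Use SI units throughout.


tau = F * d
tau = 1589.36 * 0.048
tau = 76.2893 N*m

76.2893 N*m


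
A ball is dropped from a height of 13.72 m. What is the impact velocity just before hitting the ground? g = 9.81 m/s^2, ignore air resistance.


v = sqrt(2 * g * h)
v = sqrt(2 * 9.81 * 13.72)
v = sqrt(269.1864) = 16.4069 m/s

16.4069 m/s


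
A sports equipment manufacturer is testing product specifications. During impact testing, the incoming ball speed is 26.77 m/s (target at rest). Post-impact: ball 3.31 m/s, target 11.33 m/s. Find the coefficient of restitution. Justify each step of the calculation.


e = (v2_after - v1_after) / (v1_before - v2_before)
Numerator = 11.33 - 3.31 = 8.02
Denominator = 26.77 - 0 = 26.77
e = 8.02 / 26.77 = 0.2996

0.2996


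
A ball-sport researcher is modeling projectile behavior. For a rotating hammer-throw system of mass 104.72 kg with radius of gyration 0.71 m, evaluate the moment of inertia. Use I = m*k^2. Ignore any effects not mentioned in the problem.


I = m * k^2
I = 104.72 * 0.71^2
I = 104.72 * 0.5041 = 52.7894 kg*m^2

52.7894 kg*m^2


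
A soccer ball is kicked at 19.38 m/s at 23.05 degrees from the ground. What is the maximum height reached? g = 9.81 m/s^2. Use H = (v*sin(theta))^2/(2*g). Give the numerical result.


H = (v*sin(theta))^2 / (2*g)
vy = v*sin(theta) = 19.38 * sin(23.05 deg) = 7.5879 m/s
H = vy^2 / (2*g) = 57.5767 / (2*9.81)
H = 57.5767 / 19.62 = 2.9346 m

2.9346 m


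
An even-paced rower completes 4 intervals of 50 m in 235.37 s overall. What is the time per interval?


Split time = total_time / n_laps = 235.37 / 4
Split time = 58.8425 s per lap

58.8425 s


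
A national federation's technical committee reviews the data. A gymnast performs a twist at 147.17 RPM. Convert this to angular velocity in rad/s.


omega = RPM * 2 * pi / 60
omega = 147.17 * 2 * 3.14159 / 60
omega = 924.6964 / 60 = 15.4116 rad/s

15.4116 rad/s


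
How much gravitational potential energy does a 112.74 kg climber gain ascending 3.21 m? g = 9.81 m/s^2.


PE = m * g * h
PE = 112.74 * 9.81 * 3.21
PE = 1105.9794 * 3.21 = 3550.1939 J

3550.1939 J


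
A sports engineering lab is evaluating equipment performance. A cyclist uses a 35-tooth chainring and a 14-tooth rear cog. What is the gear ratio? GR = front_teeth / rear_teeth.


GR = front_teeth / rear_teeth
GR = 35 / 14
GR = 2.5

2.5


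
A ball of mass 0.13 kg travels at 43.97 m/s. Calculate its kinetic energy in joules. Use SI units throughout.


KE = 0.5 * m * v^2
KE = 0.5 * 0.13 * 43.97^2
KE = 0.5 * 0.13 * 1933.3609 = 125.6685 J

125.6685 J


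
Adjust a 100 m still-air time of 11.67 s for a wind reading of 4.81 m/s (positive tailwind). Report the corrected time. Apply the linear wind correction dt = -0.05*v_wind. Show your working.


dt = -0.05 * v_wind = -0.05 * 4.81 = -0.2405 s
t_corrected = t_still + dt = 11.67 + (-0.2405)
t_corrected = 11.4295 s

11.4295 s


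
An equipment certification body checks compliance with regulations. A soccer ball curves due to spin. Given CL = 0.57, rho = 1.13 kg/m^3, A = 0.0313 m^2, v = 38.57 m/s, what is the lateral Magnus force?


FM = 0.5 * CL * rho * A * v^2
FM = 0.5 * 0.57 * 1.13 * 0.0313 * 38.57^2
v^2 = 1487.6449
FM = 0.5 * 0.57 * 1.13 * 0.0313 * 1487.6449 = 14.9957 N

14.9957 N


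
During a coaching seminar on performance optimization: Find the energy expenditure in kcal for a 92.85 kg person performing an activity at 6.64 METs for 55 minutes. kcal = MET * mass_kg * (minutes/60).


kcal = MET * mass * time_hr
Convert time: 55 min = 0.9167 hr
kcal = 6.64 * 92.85 * 0.9167
kcal = 565.147 kcal

565.147 kcal


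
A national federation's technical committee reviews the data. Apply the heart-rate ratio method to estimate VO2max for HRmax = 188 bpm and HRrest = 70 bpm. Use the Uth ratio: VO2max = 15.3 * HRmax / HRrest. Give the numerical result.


VO2max = 15.3 * HRmax / HRrest
VO2max = 15.3 * 188 / 70
VO2max = 2876.4 / 70 = 41.0914 mL/kg/min

41.0914 mL/kg/min


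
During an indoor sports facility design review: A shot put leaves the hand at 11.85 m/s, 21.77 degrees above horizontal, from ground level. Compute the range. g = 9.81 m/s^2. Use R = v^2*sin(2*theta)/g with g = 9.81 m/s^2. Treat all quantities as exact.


R = v^2 * sin(2*theta) / g
Convert angle to radians: theta = 21.77 deg = 0.38 rad
sin(2*theta) = sin(0.7599) = 0.6889
R = 11.85^2 * 0.6889 / 9.81
R = 140.4225 * 0.6889 / 9.81 = 9.8605 m

9.8605 m


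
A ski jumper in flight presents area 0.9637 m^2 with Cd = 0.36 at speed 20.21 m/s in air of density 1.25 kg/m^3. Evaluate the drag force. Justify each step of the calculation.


Fd = 0.5 * Cd * rho * A * v^2
Fd = 0.5 * 0.36 * 1.25 * 0.9637 * 20.21^2
v^2 = 408.4441
Fd = 0.5 * 0.36 * 1.25 * 0.9637 * 408.4441 = 88.564 N

88.564 N


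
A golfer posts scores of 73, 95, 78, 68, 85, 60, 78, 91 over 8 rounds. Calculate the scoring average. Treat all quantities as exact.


Average = sum / n
Sum = 628
Average = 628 / 8 = 78.5

78.5


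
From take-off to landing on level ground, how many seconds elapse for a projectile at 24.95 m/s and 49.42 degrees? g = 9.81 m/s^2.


T = 2*v*sin(theta)/g
sin(theta) = sin(49.42 deg) = 0.7595
T = 2*24.95*0.7595 / 9.81
T = 37.899 / 9.81 = 3.8633 s

3.8633 s


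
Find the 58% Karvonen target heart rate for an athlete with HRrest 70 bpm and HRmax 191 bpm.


Target = HRrest + pct*(HRmax - HRrest)
Heart rate reserve = HRmax - HRrest = 191 - 70 = 121 bpm
Fraction = 58% = 0.58
Target = 70 + 0.58 * 121
Target = 70 + 70.18 = 140.18 bpm

140.18 bpm


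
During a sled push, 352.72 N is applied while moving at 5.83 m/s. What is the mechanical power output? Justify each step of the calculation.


P = F * v
P = 352.72 * 5.83
P = 2056.3576 W

2056.3576 W


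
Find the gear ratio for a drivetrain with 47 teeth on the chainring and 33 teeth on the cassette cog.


GR = front_teeth / rear_teeth
GR = 47 / 33
GR = 1.4242

1.4242


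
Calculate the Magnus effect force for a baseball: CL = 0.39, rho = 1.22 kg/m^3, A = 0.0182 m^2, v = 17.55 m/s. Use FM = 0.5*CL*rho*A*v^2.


FM = 0.5 * CL * rho * A * v^2
FM = 0.5 * 0.39 * 1.22 * 0.0182 * 17.55^2
v^2 = 308.0025
FM = 0.5 * 0.39 * 1.22 * 0.0182 * 308.0025 = 1.3336 N

1.3336 N


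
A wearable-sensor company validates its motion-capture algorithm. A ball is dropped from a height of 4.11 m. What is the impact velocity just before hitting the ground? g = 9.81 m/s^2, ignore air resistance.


v = sqrt(2 * g * h)
v = sqrt(2 * 9.81 * 4.11)
v = sqrt(80.6382) = 8.9799 m/s

8.9799 m/s


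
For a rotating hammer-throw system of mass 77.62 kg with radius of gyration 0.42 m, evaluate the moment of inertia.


I = m * k^2
I = 77.62 * 0.42^2
I = 77.62 * 0.1764 = 13.6922 kg*m^2

13.6922 kg*m^2


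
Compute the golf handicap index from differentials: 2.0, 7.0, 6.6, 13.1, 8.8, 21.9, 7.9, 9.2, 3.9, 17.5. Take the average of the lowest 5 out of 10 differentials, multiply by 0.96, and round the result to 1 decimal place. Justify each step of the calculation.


All differentials: 2.0, 7.0, 6.6, 13.1, 8.8, 21.9, 7.9, 9.2, 3.9, 17.5
Sorted: 2.0, 3.9, 6.6, 7.0, 7.9, 8.8, 9.2, 13.1, 17.5, 21.9
Best 5: 2.0, 3.9, 6.6, 7.0, 7.9
Average of best = 27.4 / 5 = 5.48
Raw index = 5.48 * 0.96 = 5.2608
Handicap index = round(5.2608, 1) = 5.3

5.3


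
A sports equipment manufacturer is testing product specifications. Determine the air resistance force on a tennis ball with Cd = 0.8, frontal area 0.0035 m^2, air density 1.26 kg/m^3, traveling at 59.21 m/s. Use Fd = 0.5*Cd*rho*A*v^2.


Fd = 0.5 * Cd * rho * A * v^2
Fd = 0.5 * 0.8 * 1.26 * 0.0035 * 59.21^2
v^2 = 3505.8241
Fd = 0.5 * 0.8 * 1.26 * 0.0035 * 3505.8241 = 6.1843 N

6.1843 N


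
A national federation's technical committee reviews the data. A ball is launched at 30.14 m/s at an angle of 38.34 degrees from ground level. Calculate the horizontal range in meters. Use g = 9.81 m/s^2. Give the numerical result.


R = v^2 * sin(2*theta) / g
Convert angle to radians: theta = 38.34 deg = 0.6692 rad
sin(2*theta) = sin(1.3383) = 0.9731
R = 30.14^2 * 0.9731 / 9.81
R = 908.4196 * 0.9731 / 9.81 = 90.1103 m

90.1103 m


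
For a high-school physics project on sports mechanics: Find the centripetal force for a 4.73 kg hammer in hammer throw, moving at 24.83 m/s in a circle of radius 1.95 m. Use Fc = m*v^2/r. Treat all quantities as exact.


Fc = m * v^2 / r
v^2 = 24.83^2 = 616.5289
Fc = 4.73 * 616.5289 / 1.95
Fc = 2916.1817 / 1.95 = 1495.4778 N

1495.4778 N


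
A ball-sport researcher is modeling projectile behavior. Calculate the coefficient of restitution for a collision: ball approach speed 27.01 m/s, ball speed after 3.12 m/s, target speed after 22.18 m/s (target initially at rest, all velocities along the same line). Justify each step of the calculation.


e = (v2_after - v1_after) / (v1_before - v2_before)
Numerator = 22.18 - 3.12 = 19.06
Denominator = 27.01 - 0 = 27.01
e = 19.06 / 27.01 = 0.7057

0.7057


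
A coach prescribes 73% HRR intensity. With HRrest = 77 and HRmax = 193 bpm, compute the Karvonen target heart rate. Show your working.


Target = HRrest + pct*(HRmax - HRrest)
Heart rate reserve = HRmax - HRrest = 193 - 77 = 116 bpm
Fraction = 73% = 0.73
Target = 77 + 0.73 * 116
Target = 77 + 84.68 = 161.68 bpm

161.68 bpm


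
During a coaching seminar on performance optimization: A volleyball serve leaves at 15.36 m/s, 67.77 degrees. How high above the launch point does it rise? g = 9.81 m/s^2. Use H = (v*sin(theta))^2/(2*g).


H = (v*sin(theta))^2 / (2*g)
vy = v*sin(theta) = 15.36 * sin(67.77 deg) = 14.2183 m/s
H = vy^2 / (2*g) = 202.1609 / (2*9.81)
H = 202.1609 / 19.62 = 10.3038 m

10.3038 m


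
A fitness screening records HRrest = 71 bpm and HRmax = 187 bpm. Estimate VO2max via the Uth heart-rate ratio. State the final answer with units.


VO2max = 15.3 * HRmax / HRrest
VO2max = 15.3 * 187 / 71
VO2max = 2861.1 / 71 = 40.2972 mL/kg/min

40.2972 mL/kg/min


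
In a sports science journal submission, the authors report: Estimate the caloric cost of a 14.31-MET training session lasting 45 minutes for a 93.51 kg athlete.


kcal = MET * mass * time_hr
Convert time: 45 min = 0.75 hr
kcal = 14.31 * 93.51 * 0.75
kcal = 1003.5961 kcal

1003.5961 kcal


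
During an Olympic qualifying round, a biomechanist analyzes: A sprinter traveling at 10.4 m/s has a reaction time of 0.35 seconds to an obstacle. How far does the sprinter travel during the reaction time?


d = v * t
d = 10.4 * 0.35
d = 3.64 m

3.64 m


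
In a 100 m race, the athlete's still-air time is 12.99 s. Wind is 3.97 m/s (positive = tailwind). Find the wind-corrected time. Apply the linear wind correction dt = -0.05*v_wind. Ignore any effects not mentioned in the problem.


dt = -0.05 * v_wind = -0.05 * 3.97 = -0.1985 s
t_corrected = t_still + dt = 12.99 + (-0.1985)
t_corrected = 12.7915 s

12.7915 s


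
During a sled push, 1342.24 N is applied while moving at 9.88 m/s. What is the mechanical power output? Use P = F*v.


P = F * v
P = 1342.24 * 9.88
P = 13261.3312 W

13261.3312 W


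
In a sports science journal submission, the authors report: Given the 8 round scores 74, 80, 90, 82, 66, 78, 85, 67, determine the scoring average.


Average = sum / n
Sum = 622
Average = 622 / 8 = 77.75

77.75


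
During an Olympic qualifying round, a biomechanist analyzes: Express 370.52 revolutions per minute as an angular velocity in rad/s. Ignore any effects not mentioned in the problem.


omega = RPM * 2 * pi / 60
omega = 370.52 * 2 * 3.14159 / 60
omega = 2328.0458 / 60 = 38.8008 rad/s

38.8008 rad/s


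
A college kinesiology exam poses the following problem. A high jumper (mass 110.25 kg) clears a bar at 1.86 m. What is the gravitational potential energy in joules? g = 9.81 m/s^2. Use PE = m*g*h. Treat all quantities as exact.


PE = m * g * h
PE = 110.25 * 9.81 * 1.86
PE = 1081.5525 * 1.86 = 2011.6877 J

2011.6877 J


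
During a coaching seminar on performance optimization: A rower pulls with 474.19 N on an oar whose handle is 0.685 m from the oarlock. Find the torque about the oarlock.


tau = F * d
tau = 474.19 * 0.685
tau = 324.8202 N*m

324.8202 N*m


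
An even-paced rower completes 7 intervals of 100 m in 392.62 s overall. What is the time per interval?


Split time = total_time / n_laps = 392.62 / 7
Split time = 56.0886 s per lap

56.0886 s


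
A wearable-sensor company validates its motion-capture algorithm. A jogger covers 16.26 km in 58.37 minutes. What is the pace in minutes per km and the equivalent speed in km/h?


Pace = time / distance = 58.37 min / 16.26 km = 3.5898 min/km
Speed = distance / time_in_hours = 16.26 / 0.9728 hr
Speed = 16.7141 km/h

3.5898 min/km, 16.7141 km/h


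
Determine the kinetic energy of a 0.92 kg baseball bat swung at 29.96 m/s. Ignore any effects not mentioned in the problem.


KE = 0.5 * m * v^2
KE = 0.5 * 0.92 * 29.96^2
KE = 0.5 * 0.92 * 897.6016 = 412.8967 J

412.8967 J


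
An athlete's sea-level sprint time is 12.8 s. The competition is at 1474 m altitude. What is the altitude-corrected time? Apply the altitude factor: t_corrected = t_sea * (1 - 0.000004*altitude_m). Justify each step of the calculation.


Correction factor = 1 - 0.000004 * 1474 = 0.994104
t_corrected = t_sea * factor = 12.8 * 0.994104
t_corrected = 12.7245 s

12.7245 s


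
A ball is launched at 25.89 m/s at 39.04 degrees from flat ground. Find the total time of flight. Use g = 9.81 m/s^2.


T = 2*v*sin(theta)/g
sin(theta) = sin(39.04 deg) = 0.6299
T = 2*25.89*0.6299 / 9.81
T = 32.6143 / 9.81 = 3.3246 s

3.3246 s


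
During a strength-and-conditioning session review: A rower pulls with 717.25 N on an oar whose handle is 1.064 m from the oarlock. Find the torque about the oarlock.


tau = F * d
tau = 717.25 * 1.064
tau = 763.154 N*m

763.154 N*m


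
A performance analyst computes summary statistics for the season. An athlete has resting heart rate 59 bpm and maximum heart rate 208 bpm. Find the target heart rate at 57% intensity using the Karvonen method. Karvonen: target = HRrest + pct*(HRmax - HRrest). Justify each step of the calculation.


Target = HRrest + pct*(HRmax - HRrest)
Heart rate reserve = HRmax - HRrest = 208 - 59 = 149 bpm
Fraction = 57% = 0.57
Target = 59 + 0.57 * 149
Target = 59 + 84.93 = 143.93 bpm

143.93 bpm


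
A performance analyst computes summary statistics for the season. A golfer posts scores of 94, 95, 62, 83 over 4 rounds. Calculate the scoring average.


Average = sum / n
Sum = 334
Average = 334 / 4 = 83.5

83.5


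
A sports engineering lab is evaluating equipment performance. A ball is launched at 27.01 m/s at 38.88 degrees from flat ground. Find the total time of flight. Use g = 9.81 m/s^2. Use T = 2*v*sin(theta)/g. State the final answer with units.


T = 2*v*sin(theta)/g
sin(theta) = sin(38.88 deg) = 0.6277
T = 2*27.01*0.6277 / 9.81
T = 33.9079 / 9.81 = 3.4565 s

3.4565 s


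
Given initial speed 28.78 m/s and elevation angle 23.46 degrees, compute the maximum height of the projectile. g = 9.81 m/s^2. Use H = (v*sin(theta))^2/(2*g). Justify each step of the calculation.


H = (v*sin(theta))^2 / (2*g)
vy = v*sin(theta) = 28.78 * sin(23.46 deg) = 11.4576 m/s
H = vy^2 / (2*g) = 131.2759 / (2*9.81)
H = 131.2759 / 19.62 = 6.6909 m

6.6909 m


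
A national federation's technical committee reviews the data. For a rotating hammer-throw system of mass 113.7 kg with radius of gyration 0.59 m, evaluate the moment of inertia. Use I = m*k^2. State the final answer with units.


I = m * k^2
I = 113.7 * 0.59^2
I = 113.7 * 0.3481 = 39.579 kg*m^2

39.579 kg*m^2


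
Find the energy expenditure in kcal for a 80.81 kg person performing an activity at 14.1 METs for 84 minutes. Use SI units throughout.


kcal = MET * mass * time_hr
Convert time: 84 min = 1.4 hr
kcal = 14.1 * 80.81 * 1.4
kcal = 1595.1894 kcal

1595.1894 kcal


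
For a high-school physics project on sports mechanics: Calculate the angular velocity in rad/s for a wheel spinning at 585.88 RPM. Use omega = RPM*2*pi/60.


omega = RPM * 2 * pi / 60
omega = 585.88 * 2 * 3.14159 / 60
omega = 3681.1926 / 60 = 61.3532 rad/s

61.3532 rad/s


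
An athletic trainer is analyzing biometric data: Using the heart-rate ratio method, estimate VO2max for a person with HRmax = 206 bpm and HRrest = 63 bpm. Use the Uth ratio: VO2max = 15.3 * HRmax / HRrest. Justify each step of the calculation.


VO2max = 15.3 * HRmax / HRrest
VO2max = 15.3 * 206 / 63
VO2max = 3151.8 / 63 = 50.0286 mL/kg/min

50.0286 mL/kg/min


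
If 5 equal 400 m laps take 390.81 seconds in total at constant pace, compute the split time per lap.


Split time = total_time / n_laps = 390.81 / 5
Split time = 78.162 s per lap

78.162 s


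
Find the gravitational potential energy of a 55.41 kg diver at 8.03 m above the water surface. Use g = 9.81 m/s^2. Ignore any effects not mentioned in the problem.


PE = m * g * h
PE = 55.41 * 9.81 * 8.03
PE = 543.5721 * 8.03 = 4364.884 J

4364.884 J


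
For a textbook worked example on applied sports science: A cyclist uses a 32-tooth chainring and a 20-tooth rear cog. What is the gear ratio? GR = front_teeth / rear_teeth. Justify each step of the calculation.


GR = front_teeth / rear_teeth
GR = 32 / 20
GR = 1.6

1.6


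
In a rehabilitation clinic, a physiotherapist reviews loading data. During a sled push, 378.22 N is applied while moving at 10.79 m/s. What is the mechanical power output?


P = F * v
P = 378.22 * 10.79
P = 4080.9938 W

4080.9938 W


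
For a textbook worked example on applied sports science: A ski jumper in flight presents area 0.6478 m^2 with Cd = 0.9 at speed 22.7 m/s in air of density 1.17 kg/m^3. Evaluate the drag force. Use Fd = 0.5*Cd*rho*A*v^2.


Fd = 0.5 * Cd * rho * A * v^2
Fd = 0.5 * 0.9 * 1.17 * 0.6478 * 22.7^2
v^2 = 515.29
Fd = 0.5 * 0.9 * 1.17 * 0.6478 * 515.29 = 175.7483 N

175.7483 N


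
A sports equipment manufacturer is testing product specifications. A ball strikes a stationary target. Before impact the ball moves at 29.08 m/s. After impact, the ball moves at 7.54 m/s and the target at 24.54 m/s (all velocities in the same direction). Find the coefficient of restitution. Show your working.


e = (v2_after - v1_after) / (v1_before - v2_before)
Numerator = 24.54 - 7.54 = 17
Denominator = 29.08 - 0 = 29.08
e = 17 / 29.08 = 0.5846

0.5846


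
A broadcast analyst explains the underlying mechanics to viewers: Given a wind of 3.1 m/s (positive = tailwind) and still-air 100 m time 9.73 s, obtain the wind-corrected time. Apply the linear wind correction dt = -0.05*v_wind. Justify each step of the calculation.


dt = -0.05 * v_wind = -0.05 * 3.1 = -0.155 s
t_corrected = t_still + dt = 9.73 + (-0.155)
t_corrected = 9.575 s

9.575 s


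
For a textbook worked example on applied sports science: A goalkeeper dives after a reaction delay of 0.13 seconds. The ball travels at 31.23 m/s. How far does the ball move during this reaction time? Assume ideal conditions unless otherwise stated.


d = v * t
d = 31.23 * 0.13
d = 4.0599 m

4.0599 m


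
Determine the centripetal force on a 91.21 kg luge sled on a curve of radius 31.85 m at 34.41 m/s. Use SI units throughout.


Fc = m * v^2 / r
v^2 = 34.41^2 = 1184.0481
Fc = 91.21 * 1184.0481 / 31.85
Fc = 107997.0272 / 31.85 = 3390.8015 N

3390.8015 N


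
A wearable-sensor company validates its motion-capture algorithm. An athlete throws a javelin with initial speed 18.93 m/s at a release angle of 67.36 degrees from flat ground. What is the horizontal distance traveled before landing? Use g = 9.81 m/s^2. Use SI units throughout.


R = v^2 * sin(2*theta) / g
Convert angle to radians: theta = 67.36 deg = 1.1757 rad
sin(2*theta) = sin(2.3513) = 0.7106
R = 18.93^2 * 0.7106 / 9.81
R = 358.3449 * 0.7106 / 9.81 = 25.9555 m

25.9555 m


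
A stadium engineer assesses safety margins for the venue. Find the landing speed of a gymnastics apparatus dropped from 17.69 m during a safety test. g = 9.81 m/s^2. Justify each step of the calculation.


v = sqrt(2 * g * h)
v = sqrt(2 * 9.81 * 17.69)
v = sqrt(347.0778) = 18.63 m/s

18.63 m/s


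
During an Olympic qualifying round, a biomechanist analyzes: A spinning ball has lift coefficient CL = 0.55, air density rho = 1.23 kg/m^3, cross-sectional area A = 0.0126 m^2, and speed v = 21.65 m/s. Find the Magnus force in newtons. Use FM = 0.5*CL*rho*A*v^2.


FM = 0.5 * CL * rho * A * v^2
FM = 0.5 * 0.55 * 1.23 * 0.0126 * 21.65^2
v^2 = 468.7225
FM = 0.5 * 0.55 * 1.23 * 0.0126 * 468.7225 = 1.9977 N

1.9977 N


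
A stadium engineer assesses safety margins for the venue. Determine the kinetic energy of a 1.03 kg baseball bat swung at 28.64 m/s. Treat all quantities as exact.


KE = 0.5 * m * v^2
KE = 0.5 * 1.03 * 28.64^2
KE = 0.5 * 1.03 * 820.2496 = 422.4285 J

422.4285 J


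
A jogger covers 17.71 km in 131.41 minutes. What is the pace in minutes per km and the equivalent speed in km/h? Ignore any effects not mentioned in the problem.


Pace = time / distance = 131.41 min / 17.71 km = 7.4201 min/km
Speed = distance / time_in_hours = 17.71 / 2.1902 hr
Speed = 8.0861 km/h

7.4201 min/km, 8.0861 km/h


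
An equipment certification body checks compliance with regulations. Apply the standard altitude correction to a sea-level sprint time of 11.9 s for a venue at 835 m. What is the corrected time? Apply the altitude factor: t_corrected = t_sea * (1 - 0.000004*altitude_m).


Correction factor = 1 - 0.000004 * 835 = 0.99666
t_corrected = t_sea * factor = 11.9 * 0.99666
t_corrected = 11.8603 s

11.8603 s


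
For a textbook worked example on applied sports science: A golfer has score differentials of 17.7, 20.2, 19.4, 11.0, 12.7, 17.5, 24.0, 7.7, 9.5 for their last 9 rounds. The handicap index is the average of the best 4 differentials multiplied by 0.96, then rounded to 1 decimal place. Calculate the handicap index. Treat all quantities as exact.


All differentials: 17.7, 20.2, 19.4, 11.0, 12.7, 17.5, 24.0, 7.7, 9.5
Sorted: 7.7, 9.5, 11.0, 12.7, 17.5, 17.7, 19.4, 20.2, 24.0
Best 4: 7.7, 9.5, 11.0, 12.7
Average of best = 40.9 / 4 = 10.225
Raw index = 10.225 * 0.96 = 9.816
Handicap index = round(9.816, 1) = 9.8

9.8


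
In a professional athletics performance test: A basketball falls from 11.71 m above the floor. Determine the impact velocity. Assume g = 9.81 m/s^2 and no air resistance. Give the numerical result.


v = sqrt(2 * g * h)
v = sqrt(2 * 9.81 * 11.71)
v = sqrt(229.7502) = 15.1575 m/s

15.1575 m/s


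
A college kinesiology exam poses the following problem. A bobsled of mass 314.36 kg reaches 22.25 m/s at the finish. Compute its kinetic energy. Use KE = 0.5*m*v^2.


KE = 0.5 * m * v^2
KE = 0.5 * 314.36 * 22.25^2
KE = 0.5 * 314.36 * 495.0625 = 77813.9238 J

77813.9238 J


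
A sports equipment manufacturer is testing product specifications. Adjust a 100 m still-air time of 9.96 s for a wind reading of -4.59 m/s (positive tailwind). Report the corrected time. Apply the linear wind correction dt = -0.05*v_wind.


dt = -0.05 * v_wind = -0.05 * -4.59 = 0.2295 s
t_corrected = t_still + dt = 9.96 + (0.2295)
t_corrected = 10.1895 s

10.1895 s


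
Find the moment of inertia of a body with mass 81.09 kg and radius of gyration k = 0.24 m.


I = m * k^2
I = 81.09 * 0.24^2
I = 81.09 * 0.0576 = 4.6708 kg*m^2

4.6708 kg*m^2


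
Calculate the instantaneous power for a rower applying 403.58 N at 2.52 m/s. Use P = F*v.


P = F * v
P = 403.58 * 2.52
P = 1017.0216 W

1017.0216 W


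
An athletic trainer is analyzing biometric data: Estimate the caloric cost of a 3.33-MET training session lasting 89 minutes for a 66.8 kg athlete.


kcal = MET * mass * time_hr
Convert time: 89 min = 1.4833 hr
kcal = 3.33 * 66.8 * 1.4833
kcal = 329.9586 kcal

329.9586 kcal


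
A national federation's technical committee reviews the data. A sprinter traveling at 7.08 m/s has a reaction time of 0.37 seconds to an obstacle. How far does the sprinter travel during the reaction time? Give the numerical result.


d = v * t
d = 7.08 * 0.37
d = 2.6196 m

2.6196 m


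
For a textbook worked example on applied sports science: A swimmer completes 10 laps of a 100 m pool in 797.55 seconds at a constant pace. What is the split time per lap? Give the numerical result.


Split time = total_time / n_laps = 797.55 / 10
Split time = 79.755 s per lap

79.755 s


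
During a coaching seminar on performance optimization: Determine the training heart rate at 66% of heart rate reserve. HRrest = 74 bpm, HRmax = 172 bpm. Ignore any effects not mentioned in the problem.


Target = HRrest + pct*(HRmax - HRrest)
Heart rate reserve = HRmax - HRrest = 172 - 74 = 98 bpm
Fraction = 66% = 0.66
Target = 74 + 0.66 * 98
Target = 74 + 64.68 = 138.68 bpm

138.68 bpm


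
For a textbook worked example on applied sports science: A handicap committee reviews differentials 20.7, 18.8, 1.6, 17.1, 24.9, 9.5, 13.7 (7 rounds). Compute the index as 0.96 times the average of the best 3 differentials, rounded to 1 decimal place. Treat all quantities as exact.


All differentials: 20.7, 18.8, 1.6, 17.1, 24.9, 9.5, 13.7
Sorted: 1.6, 9.5, 13.7, 17.1, 18.8, 20.7, 24.9
Best 3: 1.6, 9.5, 13.7
Average of best = 24.8 / 3 = 8.2667
Raw index = 8.2667 * 0.96 = 7.936
Handicap index = round(7.936, 1) = 7.9

7.9


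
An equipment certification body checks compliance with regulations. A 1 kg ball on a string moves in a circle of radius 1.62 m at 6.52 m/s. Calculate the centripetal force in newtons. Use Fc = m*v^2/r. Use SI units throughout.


Fc = m * v^2 / r
v^2 = 6.52^2 = 42.5104
Fc = 1 * 42.5104 / 1.62
Fc = 42.5104 / 1.62 = 26.241 N

26.241 N


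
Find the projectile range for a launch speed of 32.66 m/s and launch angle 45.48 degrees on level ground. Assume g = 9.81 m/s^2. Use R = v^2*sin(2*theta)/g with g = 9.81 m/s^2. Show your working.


R = v^2 * sin(2*theta) / g
Convert angle to radians: theta = 45.48 deg = 0.7938 rad
sin(2*theta) = sin(1.5876) = 0.9999
R = 32.66^2 * 0.9999 / 9.81
R = 1066.6756 * 0.9999 / 9.81 = 108.7182 m

108.7182 m


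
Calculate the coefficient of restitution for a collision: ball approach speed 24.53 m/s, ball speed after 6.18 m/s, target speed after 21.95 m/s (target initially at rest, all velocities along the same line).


e = (v2_after - v1_after) / (v1_before - v2_before)
Numerator = 21.95 - 6.18 = 15.77
Denominator = 24.53 - 0 = 24.53
e = 15.77 / 24.53 = 0.6429

0.6429


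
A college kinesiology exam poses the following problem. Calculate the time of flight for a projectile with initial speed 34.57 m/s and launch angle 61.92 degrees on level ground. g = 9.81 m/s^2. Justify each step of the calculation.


T = 2*v*sin(theta)/g
sin(theta) = sin(61.92 deg) = 0.8823
T = 2*34.57*0.8823 / 9.81
T = 61.0016 / 9.81 = 6.2183 s

6.2183 s


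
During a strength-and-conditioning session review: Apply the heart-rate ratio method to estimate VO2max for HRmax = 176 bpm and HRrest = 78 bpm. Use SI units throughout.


VO2max = 15.3 * HRmax / HRrest
VO2max = 15.3 * 176 / 78
VO2max = 2692.8 / 78 = 34.5231 mL/kg/min

34.5231 mL/kg/min


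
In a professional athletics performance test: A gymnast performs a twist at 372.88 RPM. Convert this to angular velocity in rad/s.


omega = RPM * 2 * pi / 60
omega = 372.88 * 2 * 3.14159 / 60
omega = 2342.8741 / 60 = 39.0479 rad/s

39.0479 rad/s


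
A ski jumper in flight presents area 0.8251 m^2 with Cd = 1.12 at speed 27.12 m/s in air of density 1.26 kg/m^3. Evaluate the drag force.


Fd = 0.5 * Cd * rho * A * v^2
Fd = 0.5 * 1.12 * 1.26 * 0.8251 * 27.12^2
v^2 = 735.4944
Fd = 0.5 * 1.12 * 1.26 * 0.8251 * 735.4944 = 428.1979 N

428.1979 N


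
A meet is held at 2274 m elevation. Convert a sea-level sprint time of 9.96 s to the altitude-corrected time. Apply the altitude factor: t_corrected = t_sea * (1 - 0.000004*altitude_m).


Correction factor = 1 - 0.000004 * 2274 = 0.990904
t_corrected = t_sea * factor = 9.96 * 0.990904
t_corrected = 9.8694 s

9.8694 s


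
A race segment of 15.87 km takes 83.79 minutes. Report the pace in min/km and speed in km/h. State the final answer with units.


Pace = time / distance = 83.79 min / 15.87 km = 5.2798 min/km
Speed = distance / time_in_hours = 15.87 / 1.3965 hr
Speed = 11.3641 km/h

5.2798 min/km, 11.3641 km/h


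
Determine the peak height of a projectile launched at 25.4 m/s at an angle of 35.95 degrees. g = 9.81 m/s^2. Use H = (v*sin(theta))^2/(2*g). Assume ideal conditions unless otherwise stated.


H = (v*sin(theta))^2 / (2*g)
vy = v*sin(theta) = 25.4 * sin(35.95 deg) = 14.9118 m/s
H = vy^2 / (2*g) = 222.362 / (2*9.81)
H = 222.362 / 19.62 = 11.3334 m

11.3334 m


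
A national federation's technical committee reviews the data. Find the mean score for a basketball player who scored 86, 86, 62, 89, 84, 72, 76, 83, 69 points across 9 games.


Average = sum / n
Sum = 707
Average = 707 / 9 = 78.5556

78.5556


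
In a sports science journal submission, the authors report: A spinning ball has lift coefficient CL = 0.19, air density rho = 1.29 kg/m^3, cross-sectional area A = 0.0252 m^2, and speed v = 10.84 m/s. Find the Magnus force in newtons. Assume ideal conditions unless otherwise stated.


FM = 0.5 * CL * rho * A * v^2
FM = 0.5 * 0.19 * 1.29 * 0.0252 * 10.84^2
v^2 = 117.5056
FM = 0.5 * 0.19 * 1.29 * 0.0252 * 117.5056 = 0.3629 N

0.3629 N


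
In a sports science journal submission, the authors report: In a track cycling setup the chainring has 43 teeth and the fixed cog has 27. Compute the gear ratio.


GR = front_teeth / rear_teeth
GR = 43 / 27
GR = 1.5926

1.5926


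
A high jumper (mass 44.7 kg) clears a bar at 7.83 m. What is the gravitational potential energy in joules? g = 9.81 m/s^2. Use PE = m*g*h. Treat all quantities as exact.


PE = m * g * h
PE = 44.7 * 9.81 * 7.83
PE = 438.507 * 7.83 = 3433.5098 J

3433.5098 J


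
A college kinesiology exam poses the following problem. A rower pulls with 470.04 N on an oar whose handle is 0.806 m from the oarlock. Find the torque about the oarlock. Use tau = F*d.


tau = F * d
tau = 470.04 * 0.806
tau = 378.8522 N*m

378.8522 N*m


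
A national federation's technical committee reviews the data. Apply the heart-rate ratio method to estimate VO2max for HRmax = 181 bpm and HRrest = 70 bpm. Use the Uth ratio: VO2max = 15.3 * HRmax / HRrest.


VO2max = 15.3 * HRmax / HRrest
VO2max = 15.3 * 181 / 70
VO2max = 2769.3 / 70 = 39.5614 mL/kg/min

39.5614 mL/kg/min


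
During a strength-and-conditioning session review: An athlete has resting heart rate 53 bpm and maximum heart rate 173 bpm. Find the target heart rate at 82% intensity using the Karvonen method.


Target = HRrest + pct*(HRmax - HRrest)
Heart rate reserve = HRmax - HRrest = 173 - 53 = 120 bpm
Fraction = 82% = 0.82
Target = 53 + 0.82 * 120
Target = 53 + 98.4 = 151.4 bpm

151.4 bpm


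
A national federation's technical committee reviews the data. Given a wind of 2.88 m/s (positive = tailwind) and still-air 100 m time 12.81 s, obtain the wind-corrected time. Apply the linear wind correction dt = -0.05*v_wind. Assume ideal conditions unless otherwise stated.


dt = -0.05 * v_wind = -0.05 * 2.88 = -0.144 s
t_corrected = t_still + dt = 12.81 + (-0.144)
t_corrected = 12.666 s

12.666 s


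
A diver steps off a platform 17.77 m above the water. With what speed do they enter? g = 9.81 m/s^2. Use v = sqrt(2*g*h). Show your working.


v = sqrt(2 * g * h)
v = sqrt(2 * 9.81 * 17.77)
v = sqrt(348.6474) = 18.6721 m/s

18.6721 m/s


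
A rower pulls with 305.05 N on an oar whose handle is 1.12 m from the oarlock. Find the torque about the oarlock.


tau = F * d
tau = 305.05 * 1.12
tau = 341.656 N*m

341.656 N*m


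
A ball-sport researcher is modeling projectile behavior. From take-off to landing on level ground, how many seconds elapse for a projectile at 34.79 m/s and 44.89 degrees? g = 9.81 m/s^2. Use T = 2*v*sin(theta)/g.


T = 2*v*sin(theta)/g
sin(theta) = sin(44.89 deg) = 0.7057
T = 2*34.79*0.7057 / 9.81
T = 49.1059 / 9.81 = 5.0057 s

5.0057 s
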